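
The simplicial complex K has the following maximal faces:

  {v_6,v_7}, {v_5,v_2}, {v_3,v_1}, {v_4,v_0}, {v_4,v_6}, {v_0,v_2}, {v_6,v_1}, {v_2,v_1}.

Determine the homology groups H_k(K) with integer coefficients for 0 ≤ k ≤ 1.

Order the vertices as v_0 < v_1 < v_2 < v_3 < v_4 < v_5 < v_6 < v_7. Listing each simplex with vertices in this order, K has dimension 1 with simplices:

  0-simplices (8): [v_0], [v_1], [v_2], [v_3], [v_4], [v_5], [v_6], [v_7]
  1-simplices (8): [v_0,v_2], [v_0,v_4], [v_1,v_2], [v_1,v_3], [v_1,v_6], [v_2,v_5], [v_4,v_6], [v_6,v_7]

Hence C_0 ≅ Z^8, C_1 ≅ Z^8.

The boundary map ∂_1: C_1 → C_0 sends each edge [p,q] (with p < q) to q − p.
The resulting 8×8 matrix has rank 7, and its Smith normal form has invariant factors (1,1,1,1,1,1,1).

Computing H_k = (kernel of ∂_k) / (image of ∂_{k+1}):

  H_0: rank C_0 − rank ∂_1 = 8 − 7 = 1, and the invariant factors of ∂_1 are all 1, so H_0 ≅ Z.
  H_1: rank ker ∂_1 − rank ∂_2 = (8 − 7) − 0 = 1, and there is no ∂_2, so H_1 ≅ Z.

H_0 = Z,  H_1 = Z.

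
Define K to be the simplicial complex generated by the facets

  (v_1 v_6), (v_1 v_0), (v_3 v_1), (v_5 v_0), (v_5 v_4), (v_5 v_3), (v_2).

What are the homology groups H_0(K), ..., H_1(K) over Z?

Fix the vertex order v_0 < v_1 < v_2 < v_3 < v_4 < v_5 < v_6 and write every simplex with vertices in increasing order. Then dim K = 1 and the simplices of K are:

  0-simplices (7): [v_0], [v_1], [v_2], [v_3], [v_4], [v_5], [v_6]
  1-simplices (6): [v_0,v_1], [v_0,v_5], [v_1,v_3], [v_1,v_6], [v_3,v_5], [v_4,v_5]

Hence C_0 ≅ Z^7, C_1 ≅ Z^6.

The boundary map ∂_1: C_1 → C_0 sends each edge [p,q] (with p < q) to q − p.
This gives a 7×6 integer matrix of rank 5; reducing to Smith normal form yields diagonal entries (1,1,1,1,1).

Now H_k = ker ∂_k / im ∂_{k+1}, so:

  H_0: rank C_0 − rank ∂_1 = 7 − 5 = 2, and the invariant factors of ∂_1 are all 1, so H_0 ≅ Z^2.
  H_1: rank ker ∂_1 − rank ∂_2 = (6 − 5) − 0 = 1, and there is no ∂_2, so H_1 ≅ Z.

H_0 ≅ Z^2,  H_1 ≅ Z.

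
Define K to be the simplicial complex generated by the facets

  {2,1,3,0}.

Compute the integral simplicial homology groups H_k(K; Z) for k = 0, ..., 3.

H_0 ≅ Z,  H_1 = 0,  H_2 = 0,  H_3 = 0.

K has 4 vertices, 6 edges, 4 triangles, 1 3-simplex.
rank ∂_0 = 0, rank ∂_1 = 3 ⇒ b_0 = 4 − 0 − 3 = 1; all invariant factors of ∂_1 are 1 so no torsion. So H_0 ≅ Z.
rank ∂_1 = 3, rank ∂_2 = 3 ⇒ b_1 = 6 − 3 − 3 = 0; all invariant factors of ∂_2 are 1 so no torsion. So H_1 ≅ 0.
rank ∂_2 = 3, rank ∂_3 = 1 ⇒ b_2 = 4 − 3 − 1 = 0; all invariant factors of ∂_3 are 1 so no torsion. So H_2 ≅ 0.
rank ∂_3 = 1, rank ∂_4 = 0 ⇒ b_3 = 1 − 1 − 0 = 0. So H_3 ≅ 0.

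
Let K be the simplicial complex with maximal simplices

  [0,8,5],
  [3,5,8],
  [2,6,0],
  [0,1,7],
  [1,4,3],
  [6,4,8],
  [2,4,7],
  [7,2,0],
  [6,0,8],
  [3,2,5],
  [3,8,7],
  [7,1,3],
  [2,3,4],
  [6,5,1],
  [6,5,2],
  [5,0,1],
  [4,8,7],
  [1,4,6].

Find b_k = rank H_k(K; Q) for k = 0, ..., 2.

b_0 = 1, b_1 = 1, b_2 = 0.

Order the vertices as 0 < 1 < 2 < 3 < 4 < 5 < 6 < 7 < 8. Listing each simplex with vertices in this order, K has dimension 2 with simplices:

  0-simplices (9): [0], [1], [2], [3], [4], [5], [6], [7], [8]
  1-simplices (27): (27 of them)
  2-simplices (18): [0,1,5], [0,1,7], [0,2,6], [0,2,7], [0,5,8], [0,6,8], [1,3,4], [1,3,7], [1,4,6], [1,5,6], [2,3,4], [2,3,5], [2,4,7], [2,5,6], [3,5,8], [3,7,8], [4,6,8], [4,7,8]

giving chain groups C_0 ≅ Z^9, C_1 ≅ Z^27, C_2 ≅ Z^18.

Boundary ∂_1: C_1 → C_0 maps an edge to its endpoints' difference, ∂[p,q] = q − p. For instance
  ∂[0,8] = [8] − [0].
This gives a 9×27 integer matrix of rank 8; reducing to Smith normal form yields diagonal entries (1,1,1,1,1,1,1,1).

∂_2: C_2 → C_1 maps a triangle to the signed sum of its edges. For instance
  ∂[0,6,8] = [6,8] − [0,8] + [0,6],
  ∂[0,1,5] = [1,5] − [0,5] + [0,1].
This gives a 27×18 integer matrix of rank 18; reducing to Smith normal form yields diagonal entries (1,1,1,1,1,1,1,1,1,1,1,1,1,1,1,1,1,2).

From H_k ≅ ker(∂_k) / im(∂_{k+1}) we obtain:

  H_0: rank C_0 − rank ∂_1 = 9 − 8 = 1, and the invariant factors of ∂_1 are all 1, so H_0 ≅ Z.
  H_1: rank ker ∂_1 − rank ∂_2 = (27 − 8) − 18 = 1, and ∂_2 has invariant factor 2 > 1, so H_1 ≅ Z × Z/2.
  H_2: rank ker ∂_2 − rank ∂_3 = (18 − 18) − 0 = 0, and there is no ∂_3, so H_2 ≅ 0.

Hence the Betti numbers are b_0 = 1, b_1 = 1, b_2 = 0.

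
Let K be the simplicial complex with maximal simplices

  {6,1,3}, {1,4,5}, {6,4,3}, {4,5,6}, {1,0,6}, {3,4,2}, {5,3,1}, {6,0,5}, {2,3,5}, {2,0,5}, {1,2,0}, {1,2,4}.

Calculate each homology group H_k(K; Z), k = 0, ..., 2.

Fix the vertex order 0 < 1 < 2 < 3 < 4 < 5 < 6 and write every simplex with vertices in increasing order. Then dim K = 2 and the simplices of K are:

  0-simplices (7): [0], [1], [2], [3], [4], [5], [6]
  1-simplices (18): [0,1], [0,2], [0,5], [0,6], [1,2], [1,3], [1,4], [1,5], [1,6], [2,3], [2,4], [2,5], [3,4], [3,5], [3,6], [4,5], [4,6], [5,6]
  2-simplices (12): [0,1,2], [0,1,6], [0,2,5], [0,5,6], [1,2,4], [1,3,5], [1,3,6], [1,4,5], [2,3,4], [2,3,5], [3,4,6], [4,5,6]

giving chain groups C_0 ≅ Z^7, C_1 ≅ Z^18, C_2 ≅ Z^12.

Boundary ∂_1: C_1 → C_0 is given by ∂[p,q] = [q] − [p]. For instance
  ∂[1,4] = [4] − [1].
As a 7×18 matrix over Z this has rank 6, with invariant factors (1,1,1,1,1,1).

The boundary map ∂_2: C_2 → C_1 acts by ∂[p,q,r] = [q,r] − [p,r] + [p,q]. For instance
  ∂[0,1,6] = [1,6] − [0,6] + [0,1],
  ∂[2,3,4] = [3,4] − [2,4] + [2,3].
The resulting 18×12 matrix has rank 12, and its Smith normal form has invariant factors (1,1,1,1,1,1,1,1,1,1,1,2).

Reading off H_k = ker ∂_k / im ∂_{k+1}:

  H_0: rank C_0 − rank ∂_1 = 7 − 6 = 1, and the invariant factors of ∂_1 are all 1, so H_0 = Z.
  H_1: rank ker ∂_1 − rank ∂_2 = (18 − 6) − 12 = 0, and ∂_2 has invariant factor 2 > 1, so H_1 = Z/2Z.
  H_2: rank ker ∂_2 − rank ∂_3 = (12 − 12) − 0 = 0, and there is no ∂_3, so H_2 = 0.

H_0 = Z,  H_1 = Z/2Z,  H_2 = 0.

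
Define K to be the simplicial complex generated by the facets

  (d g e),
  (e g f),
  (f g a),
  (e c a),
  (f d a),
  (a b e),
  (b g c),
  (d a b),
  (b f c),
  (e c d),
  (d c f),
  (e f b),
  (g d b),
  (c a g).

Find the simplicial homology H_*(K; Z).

Take the total order a < b < c < d < e < f < g on the vertex set. Then K (dimension 2) consists of the simplices:

  0-simplices (7): a, b, c, d, e, f, g
  1-simplices (21): ab, ac, ad, ae, af, ag, bc, bd, be, bf, bg, cd, ce, cf, cg, de, df, dg, ef, eg, fg
  2-simplices (14): abd, abe, ace, acg, adf, afg, bcf, bcg, bdg, bef, cde, cdf, deg, efg

giving chain groups C_0 ≅ Z^7, C_1 ≅ Z^21, C_2 ≅ Z^14.

∂_1: C_1 → C_0 maps an edge to its endpoints' difference, ∂[p,q] = q − p.
As a 7×21 matrix over Z this has rank 6, with invariant factors (1,1,1,1,1,1).

Boundary ∂_2: C_2 → C_1 maps a triangle to the signed sum of its edges. For instance
  ∂bcg = cg − bg + bc,
  ∂cdf = df − cf + cd.
This gives a 21×14 integer matrix of rank 13; reducing to Smith normal form yields diagonal entries (1,1,1,1,1,1,1,1,1,1,1,1,1).

Computing H_k = (kernel of ∂_k) / (image of ∂_{k+1}):

  H_0: rank C_0 − rank ∂_1 = 7 − 6 = 1, and the invariant factors of ∂_1 are all 1, so H_0 ≅ Z.
  H_1: rank ker ∂_1 − rank ∂_2 = (21 − 6) − 13 = 2, and the invariant factors of ∂_2 are all 1, so H_1 ≅ Z^2.
  H_2: rank ker ∂_2 − rank ∂_3 = (14 − 13) − 0 = 1, and there is no ∂_3, so H_2 ≅ Z.

(K is a triangulation of the torus T^2.)

H_0 = Z,  H_1 = Z^2,  H_2 = Z.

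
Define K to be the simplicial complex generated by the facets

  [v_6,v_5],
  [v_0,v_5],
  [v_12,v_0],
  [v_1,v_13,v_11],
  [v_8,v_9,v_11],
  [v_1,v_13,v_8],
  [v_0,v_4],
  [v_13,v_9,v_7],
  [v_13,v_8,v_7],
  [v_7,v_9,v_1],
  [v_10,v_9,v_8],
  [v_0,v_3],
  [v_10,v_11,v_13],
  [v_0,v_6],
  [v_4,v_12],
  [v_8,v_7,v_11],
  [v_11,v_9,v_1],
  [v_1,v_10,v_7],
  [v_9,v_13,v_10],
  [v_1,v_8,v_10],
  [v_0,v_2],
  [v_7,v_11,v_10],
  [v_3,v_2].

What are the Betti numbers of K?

b_0 = 2, b_1 = 5, b_2 = 1.

Take the total order v_0 < v_1 < v_2 < v_3 < v_4 < v_5 < v_6 < v_7 < v_8 < v_9 < v_10 < v_11 < v_12 < v_13 on the vertex set. Then K (dimension 2) consists of the simplices:

  0-simplices (14): [v_0], [v_1], [v_2], [v_3], [v_4], [v_5], [v_6], [v_7], [v_8], [v_9], [v_10], [v_11], [v_12], [v_13]
  1-simplices (30): (30 of them)
  2-simplices (14): (14 of them)

so the chain groups are C_0 ≅ Z^14, C_1 ≅ Z^30, C_2 ≅ Z^14.

∂_1: C_1 → C_0 maps an edge to its endpoints' difference, ∂[p,q] = q − p. For instance
  ∂[v_7,v_8] = [v_8] − [v_7].
As a 14×30 matrix over Z this has rank 12, with invariant factors (1,1,1,1,1,1,1,1,1,1,1,1).

The boundary map ∂_2: C_2 → C_1 sends each 2-simplex [p,q,r] to [q,r] − [p,r] + [p,q]. For instance
  ∂[v_7,v_8,v_11] = [v_8,v_11] − [v_7,v_11] + [v_7,v_8],
  ∂[v_8,v_9,v_10] = [v_9,v_10] − [v_8,v_10] + [v_8,v_9].
The 30×14 boundary matrix has rank 13 and Smith normal form diag(1,1,1,1,1,1,1,1,1,1,1,1,1).

Computing H_k = (kernel of ∂_k) / (image of ∂_{k+1}):

  H_0: rank C_0 − rank ∂_1 = 14 − 12 = 2, and the invariant factors of ∂_1 are all 1, so H_0 ≅ Z^2.
  H_1: rank ker ∂_1 − rank ∂_2 = (30 − 12) − 13 = 5, and the invariant factors of ∂_2 are all 1, so H_1 ≅ Z^5.
  H_2: rank ker ∂_2 − rank ∂_3 = (14 − 13) − 0 = 1, and there is no ∂_3, so H_2 ≅ Z.

As a check, the Euler characteristic is 14 − 30 + 14 = -2, which agrees with 2 − 5 + 1 = -2.

Hence the Betti numbers are b_0 = 2, b_1 = 5, b_2 = 1.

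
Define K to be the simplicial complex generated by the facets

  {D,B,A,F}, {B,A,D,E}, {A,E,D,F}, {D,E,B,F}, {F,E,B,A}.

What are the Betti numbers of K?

Fix the vertex order A < B < D < E < F and write every simplex with vertices in increasing order. Then dim K = 3 and the simplices of K are:

  0-simplices (5): A, B, D, E, F
  1-simplices (10): AB, AD, AE, AF, BD, BE, BF, DE, DF, EF
  2-simplices (10): ABD, ABE, ABF, ADE, ADF, AEF, BDE, BDF, BEF, DEF
  3-simplices (5): ABDE, ABDF, ABEF, ADEF, BDEF

Hence C_0 ≅ Z^5, C_1 ≅ Z^10, C_2 ≅ Z^10, C_3 ≅ Z^5.

Boundary ∂_1: C_1 → C_0 maps an edge to its endpoints' difference, ∂[p,q] = q − p. For instance
  ∂DF = F − D.
The 5×10 boundary matrix has rank 4 and Smith normal form diag(1,1,1,1).

Boundary ∂_2: C_2 → C_1 sends each 2-simplex [p,q,r] to [q,r] − [p,r] + [p,q]. For instance
  ∂ADE = DE − AE + AD,
  ∂ABD = BD − AD + AB.
As a 10×10 matrix over Z this has rank 6, with invariant factors (1,1,1,1,1,1).

Boundary ∂_3: C_3 → C_2 sends each 3-simplex σ to the alternating sum Σ_i (−1)^i (σ with its i-th vertex removed). For instance
  ∂ABDF = BDF − ADF + ABF − ABD,
  ∂ABEF = BEF − AEF + ABF − ABE.
This gives a 10×5 integer matrix of rank 4; reducing to Smith normal form yields diagonal entries (1,1,1,1).

Computing H_k = (kernel of ∂_k) / (image of ∂_{k+1}):

  H_0: rank C_0 − rank ∂_1 = 5 − 4 = 1, and the invariant factors of ∂_1 are all 1, so H_0 ≅ Z.
  H_1: rank ker ∂_1 − rank ∂_2 = (10 − 4) − 6 = 0, and the invariant factors of ∂_2 are all 1, so H_1 ≅ 0.
  H_2: rank ker ∂_2 − rank ∂_3 = (10 − 6) − 4 = 0, and the invariant factors of ∂_3 are all 1, so H_2 ≅ 0.
  H_3: rank ker ∂_3 − rank ∂_4 = (5 − 4) − 0 = 1, and there is no ∂_4, so H_3 ≅ Z.

As a check, the Euler characteristic is 5 − 10 + 10 − 5 = 0, which agrees with 1 − 0 + 0 − 1 = 0.
(K is a triangulation of the 3-sphere S^3.)

Hence the Betti numbers are b_0 = 1, b_1 = 0, b_2 = 0, b_3 = 1.

b_0 = 1, b_1 = 0, b_2 = 0, b_3 = 1.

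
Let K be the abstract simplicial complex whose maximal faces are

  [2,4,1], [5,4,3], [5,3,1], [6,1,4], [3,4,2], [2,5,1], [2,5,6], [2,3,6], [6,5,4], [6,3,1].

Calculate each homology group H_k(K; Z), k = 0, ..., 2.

K has 6 vertices, 15 edges, 10 triangles.
rank ∂_0 = 0, rank ∂_1 = 5 ⇒ b_0 = 6 − 0 − 5 = 1; all invariant factors of ∂_1 are 1 so no torsion. So H_0 ≅ Z.
rank ∂_1 = 5, rank ∂_2 = 10 ⇒ b_1 = 15 − 5 − 10 = 0; ∂_2 has invariant factor(s) [2] giving torsion. So H_1 ≅ Z/2.
rank ∂_2 = 10, rank ∂_3 = 0 ⇒ b_2 = 10 − 10 − 0 = 0. So H_2 ≅ 0.

H_0 = Z,  H_1 = Z/2,  H_2 = 0.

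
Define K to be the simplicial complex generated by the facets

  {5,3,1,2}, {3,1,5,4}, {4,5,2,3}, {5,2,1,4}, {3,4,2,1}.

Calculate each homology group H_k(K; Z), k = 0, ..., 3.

Fix the vertex order 1 < 2 < 3 < 4 < 5 and write every simplex with vertices in increasing order. Then dim K = 3 and the simplices of K are:

  0-simplices (5): [1], [2], [3], [4], [5]
  1-simplices (10): [1,2], [1,3], [1,4], [1,5], [2,3], [2,4], [2,5], [3,4], [3,5], [4,5]
  2-simplices (10): [1,2,3], [1,2,4], [1,2,5], [1,3,4], [1,3,5], [1,4,5], [2,3,4], [2,3,5], [2,4,5], [3,4,5]
  3-simplices (5): [1,2,3,4], [1,2,3,5], [1,2,4,5], [1,3,4,5], [2,3,4,5]

Hence C_0 ≅ Z^5, C_1 ≅ Z^10, C_2 ≅ Z^10, C_3 ≅ Z^5.

∂_1: C_1 → C_0 maps an edge to its endpoints' difference, ∂[p,q] = q − p.
The 5×10 boundary matrix has rank 4 and Smith normal form diag(1,1,1,1).

Boundary ∂_2: C_2 → C_1 acts by ∂[p,q,r] = [q,r] − [p,r] + [p,q]. For instance
  ∂[1,4,5] = [4,5] − [1,5] + [1,4],
  ∂[3,4,5] = [4,5] − [3,5] + [3,4].
The 10×10 boundary matrix has rank 6 and Smith normal form diag(1,1,1,1,1,1).

Boundary ∂_3: C_3 → C_2 sends each 3-simplex σ to the alternating sum Σ_i (−1)^i (σ with its i-th vertex removed). For instance
  ∂[2,3,4,5] = [3,4,5] − [2,4,5] + [2,3,5] − [2,3,4],
  ∂[1,3,4,5] = [3,4,5] − [1,4,5] + [1,3,5] − [1,3,4].
The 10×5 boundary matrix has rank 4 and Smith normal form diag(1,1,1,1).

Now H_k = ker ∂_k / im ∂_{k+1}, so:

  H_0: rank C_0 − rank ∂_1 = 5 − 4 = 1, and the invariant factors of ∂_1 are all 1, so H_0 = Z.
  H_1: rank ker ∂_1 − rank ∂_2 = (10 − 4) − 6 = 0, and the invariant factors of ∂_2 are all 1, so H_1 = 0.
  H_2: rank ker ∂_2 − rank ∂_3 = (10 − 6) − 4 = 0, and the invariant factors of ∂_3 are all 1, so H_2 = 0.
  H_3: rank ker ∂_3 − rank ∂_4 = (5 − 4) − 0 = 1, and there is no ∂_4, so H_3 = Z.

H_0 = Z,  H_1 = 0,  H_2 = 0,  H_3 = Z.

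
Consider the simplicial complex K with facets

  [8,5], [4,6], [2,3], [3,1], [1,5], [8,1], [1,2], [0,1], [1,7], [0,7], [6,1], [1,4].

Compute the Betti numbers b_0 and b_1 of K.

Take the total order 0 < 1 < 2 < 3 < 4 < 5 < 6 < 7 < 8 on the vertex set. Then K (dimension 1) consists of the simplices:

  0-simplices (9): [0], [1], [2], [3], [4], [5], [6], [7], [8]
  1-simplices (12): [0,1], [0,7], [1,2], [1,3], [1,4], [1,5], [1,6], [1,7], [1,8], [2,3], [4,6], [5,8]

so the chain groups are C_0 ≅ Z^9, C_1 ≅ Z^12.

∂_1: C_1 → C_0 maps an edge to its endpoints' difference, ∂[p,q] = q − p. For instance
  ∂[1,5] = [5] − [1].
The resulting 9×12 matrix has rank 8, and its Smith normal form has invariant factors (1,1,1,1,1,1,1,1).

Computing H_k = (kernel of ∂_k) / (image of ∂_{k+1}):

  H_0: rank C_0 − rank ∂_1 = 9 − 8 = 1, and the invariant factors of ∂_1 are all 1, so H_0 = Z.
  H_1: rank ker ∂_1 − rank ∂_2 = (12 − 8) − 0 = 4, and there is no ∂_2, so H_1 = Z^4.

Hence the Betti numbers are b_0 = 1, b_1 = 4.

b_0 = 1, b_1 = 4.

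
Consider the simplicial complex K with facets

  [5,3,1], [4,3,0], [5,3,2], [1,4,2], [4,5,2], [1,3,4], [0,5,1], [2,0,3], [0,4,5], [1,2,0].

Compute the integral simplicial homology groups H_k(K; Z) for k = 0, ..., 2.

Take the total order 0 < 1 < 2 < 3 < 4 < 5 on the vertex set. Then K (dimension 2) consists of the simplices:

  0-simplices (6): [0], [1], [2], [3], [4], [5]
  1-simplices (15): [0,1], [0,2], [0,3], [0,4], [0,5], [1,2], [1,3], [1,4], [1,5], [2,3], [2,4], [2,5], [3,4], [3,5], [4,5]
  2-simplices (10): [0,1,2], [0,1,5], [0,2,3], [0,3,4], [0,4,5], [1,2,4], [1,3,4], [1,3,5], [2,3,5], [2,4,5]

giving chain groups C_0 ≅ Z^6, C_1 ≅ Z^15, C_2 ≅ Z^10.

Boundary ∂_1: C_1 → C_0 is given by ∂[p,q] = [q] − [p].
The 6×15 boundary matrix has rank 5 and Smith normal form diag(1,1,1,1,1).

The boundary map ∂_2: C_2 → C_1 maps a triangle to the signed sum of its edges. For instance
  ∂[0,2,3] = [2,3] − [0,3] + [0,2],
  ∂[1,3,4] = [3,4] − [1,4] + [1,3].
This gives a 15×10 integer matrix of rank 10; reducing to Smith normal form yields diagonal entries (1,1,1,1,1,1,1,1,1,2).

From H_k ≅ ker(∂_k) / im(∂_{k+1}) we obtain:

  H_0: rank C_0 − rank ∂_1 = 6 − 5 = 1, and the invariant factors of ∂_1 are all 1, so H_0 = Z.
  H_1: rank ker ∂_1 − rank ∂_2 = (15 − 5) − 10 = 0, and ∂_2 has invariant factor 2 > 1, so H_1 = Z/2.
  H_2: rank ker ∂_2 − rank ∂_3 = (10 − 10) − 0 = 0, and there is no ∂_3, so H_2 = 0.

H_0 ≅ Z,  H_1 ≅ Z/2,  H_2 = 0.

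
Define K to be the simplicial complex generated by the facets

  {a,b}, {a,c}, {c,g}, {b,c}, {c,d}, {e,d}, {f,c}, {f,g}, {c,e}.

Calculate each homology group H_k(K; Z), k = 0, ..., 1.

Fix the vertex order a < b < c < d < e < f < g and write every simplex with vertices in increasing order. Then dim K = 1 and the simplices of K are:

  0-simplices (7): a, b, c, d, e, f, g
  1-simplices (9): ab, ac, bc, cd, ce, cf, cg, de, fg

so the chain groups are C_0 ≅ Z^7, C_1 ≅ Z^9.

∂_1: C_1 → C_0 maps an edge to its endpoints' difference, ∂[p,q] = q − p. For instance
  ∂cg = g − c.
The 7×9 boundary matrix has rank 6 and Smith normal form diag(1,1,1,1,1,1).

From H_k ≅ ker(∂_k) / im(∂_{k+1}) we obtain:

  H_0: rank C_0 − rank ∂_1 = 7 − 6 = 1, and the invariant factors of ∂_1 are all 1, so H_0 = Z.
  H_1: rank ker ∂_1 − rank ∂_2 = (9 − 6) − 0 = 3, and there is no ∂_2, so H_1 = Z^3.

As a check, the Euler characteristic is 7 − 9 = -2, which agrees with 1 − 3 = -2.

H_0 = Z,  H_1 = Z^3.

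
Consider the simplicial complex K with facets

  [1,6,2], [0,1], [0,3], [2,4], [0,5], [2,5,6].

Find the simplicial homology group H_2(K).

Take the total order 0 < 1 < 2 < 3 < 4 < 5 < 6 on the vertex set. Then K (dimension 2) consists of the simplices:

  0-simplices (7): [0], [1], [2], [3], [4], [5], [6]
  1-simplices (9): [0,1], [0,3], [0,5], [1,2], [1,6], [2,4], [2,5], [2,6], [5,6]
  2-simplices (2): [1,2,6], [2,5,6]

giving chain groups C_0 ≅ Z^7, C_1 ≅ Z^9, C_2 ≅ Z^2.

The boundary map ∂_1: C_1 → C_0 maps an edge to its endpoints' difference, ∂[p,q] = q − p. For instance
  ∂[2,5] = [5] − [2].
The 7×9 boundary matrix has rank 6 and Smith normal form diag(1,1,1,1,1,1).

The boundary map ∂_2: C_2 → C_1 sends each 2-simplex [p,q,r] to [q,r] − [p,r] + [p,q]. For instance
  ∂[1,2,6] = [2,6] − [1,6] + [1,2],
  ∂[2,5,6] = [5,6] − [2,6] + [2,5].
The resulting 9×2 matrix has rank 2, and its Smith normal form has invariant factors (1,1).

Now H_k = ker ∂_k / im ∂_{k+1}, so:

  H_2: rank ker ∂_2 − rank ∂_3 = (2 − 2) − 0 = 0, and there is no ∂_3, so H_2 ≅ 0.

H_2 ≅ 0.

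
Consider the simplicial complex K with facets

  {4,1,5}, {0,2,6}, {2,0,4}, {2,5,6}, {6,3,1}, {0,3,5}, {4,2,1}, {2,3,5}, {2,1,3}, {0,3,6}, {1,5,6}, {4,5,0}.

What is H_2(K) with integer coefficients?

H_2 = 0.

We work with the vertex ordering 0 < 1 < 2 < 3 < 4 < 5 < 6. The simplices of K, each written with vertices in increasing order, are:

  0-simplices (7): [0], [1], [2], [3], [4], [5], [6]
  1-simplices (18): [0,2], [0,3], [0,4], [0,5], [0,6], [1,2], [1,3], [1,4], [1,5], [1,6], [2,3], [2,4], [2,5], [2,6], [3,5], [3,6], [4,5], [5,6]
  2-simplices (12): [0,2,4], [0,2,6], [0,3,5], [0,3,6], [0,4,5], [1,2,3], [1,2,4], [1,3,6], [1,4,5], [1,5,6], [2,3,5], [2,5,6]

so the chain groups are C_0 ≅ Z^7, C_1 ≅ Z^18, C_2 ≅ Z^12.

Boundary ∂_1: C_1 → C_0 sends each edge [p,q] (with p < q) to q − p.
The 7×18 boundary matrix has rank 6 and Smith normal form diag(1,1,1,1,1,1).

The boundary map ∂_2: C_2 → C_1 sends each 2-simplex [p,q,r] to [q,r] − [p,r] + [p,q]. For instance
  ∂[0,3,5] = [3,5] − [0,5] + [0,3],
  ∂[1,2,4] = [2,4] − [1,4] + [1,2].
This gives a 18×12 integer matrix of rank 12; reducing to Smith normal form yields diagonal entries (1,1,1,1,1,1,1,1,1,1,1,2).

Now H_k = ker ∂_k / im ∂_{k+1}, so:

  H_2: rank ker ∂_2 − rank ∂_3 = (12 − 12) − 0 = 0, and there is no ∂_3, so H_2 ≅ 0.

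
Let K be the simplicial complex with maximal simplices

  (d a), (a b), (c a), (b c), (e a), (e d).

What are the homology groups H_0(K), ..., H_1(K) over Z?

H_0 ≅ Z,  H_1 ≅ Z^2.

Order the vertices as a < b < c < d < e. Listing each simplex with vertices in this order, K has dimension 1 with simplices:

  0-simplices (5): a, b, c, d, e
  1-simplices (6): ab, ac, ad, ae, bc, de

so the chain groups are C_0 ≅ Z^5, C_1 ≅ Z^6.

Boundary ∂_1: C_1 → C_0 maps an edge to its endpoints' difference, ∂[p,q] = q − p.
The 5×6 boundary matrix has rank 4 and Smith normal form diag(1,1,1,1).

Reading off H_k = ker ∂_k / im ∂_{k+1}:

  H_0: rank C_0 − rank ∂_1 = 5 − 4 = 1, and the invariant factors of ∂_1 are all 1, so H_0 ≅ Z.
  H_1: rank ker ∂_1 − rank ∂_2 = (6 − 4) − 0 = 2, and there is no ∂_2, so H_1 ≅ Z^2.

As a check, the Euler characteristic is 5 − 6 = -1, which agrees with 1 − 2 = -1.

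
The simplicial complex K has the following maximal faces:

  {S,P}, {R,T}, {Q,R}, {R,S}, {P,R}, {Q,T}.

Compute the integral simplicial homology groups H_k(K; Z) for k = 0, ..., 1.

K has 5 vertices, 6 edges.
rank ∂_0 = 0, rank ∂_1 = 4 ⇒ b_0 = 5 − 0 − 4 = 1; all invariant factors of ∂_1 are 1 so no torsion. So H_0 = Z.
rank ∂_1 = 4, rank ∂_2 = 0 ⇒ b_1 = 6 − 4 − 0 = 2. So H_1 = Z^2.

H_0 ≅ Z,  H_1 ≅ Z^2.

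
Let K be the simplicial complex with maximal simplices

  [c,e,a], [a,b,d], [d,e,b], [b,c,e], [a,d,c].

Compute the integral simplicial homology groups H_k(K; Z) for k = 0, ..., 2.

Fix the vertex order a < b < c < d < e and write every simplex with vertices in increasing order. Then dim K = 2 and the simplices of K are:

  0-simplices (5): a, b, c, d, e
  1-simplices (10): ab, ac, ad, ae, bc, bd, be, cd, ce, de
  2-simplices (5): abd, acd, ace, bce, bde

Hence C_0 ≅ Z^5, C_1 ≅ Z^10, C_2 ≅ Z^5.

Boundary ∂_1: C_1 → C_0 maps an edge to its endpoints' difference, ∂[p,q] = q − p. For instance
  ∂bd = d − b.
As a 5×10 matrix over Z this has rank 4, with invariant factors (1,1,1,1).

Boundary ∂_2: C_2 → C_1 sends each 2-simplex [p,q,r] to [q,r] − [p,r] + [p,q]. For instance
  ∂bde = de − be + bd,
  ∂acd = cd − ad + ac.
This gives a 10×5 integer matrix of rank 5; reducing to Smith normal form yields diagonal entries (1,1,1,1,1).

Computing H_k = (kernel of ∂_k) / (image of ∂_{k+1}):

  H_0: rank C_0 − rank ∂_1 = 5 − 4 = 1, and the invariant factors of ∂_1 are all 1, so H_0 = Z.
  H_1: rank ker ∂_1 − rank ∂_2 = (10 − 4) − 5 = 1, and the invariant factors of ∂_2 are all 1, so H_1 = Z.
  H_2: rank ker ∂_2 − rank ∂_3 = (5 − 5) − 0 = 0, and there is no ∂_3, so H_2 = 0.

(K is a triangulation of the Möbius band.)

H_0 = Z,  H_1 = Z,  H_2 = 0.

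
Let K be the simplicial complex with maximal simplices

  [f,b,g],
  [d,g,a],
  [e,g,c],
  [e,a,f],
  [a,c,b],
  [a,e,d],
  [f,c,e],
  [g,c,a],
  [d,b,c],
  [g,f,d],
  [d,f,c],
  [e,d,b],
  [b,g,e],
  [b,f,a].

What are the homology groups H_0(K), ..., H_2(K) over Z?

H_0 ≅ Z,  H_1 ≅ Z^2,  H_2 ≅ Z.

Fix the vertex order a < b < c < d < e < f < g and write every simplex with vertices in increasing order. Then dim K = 2 and the simplices of K are:

  0-simplices (7): a, b, c, d, e, f, g
  1-simplices (21): ab, ac, ad, ae, af, ag, bc, bd, be, bf, bg, cd, ce, cf, cg, de, df, dg, ef, eg, fg
  2-simplices (14): abc, abf, acg, ade, adg, aef, bcd, bde, beg, bfg, cdf, cef, ceg, dfg

Hence C_0 ≅ Z^7, C_1 ≅ Z^21, C_2 ≅ Z^14.

The boundary map ∂_1: C_1 → C_0 is given by ∂[p,q] = [q] − [p].
This gives a 7×21 integer matrix of rank 6; reducing to Smith normal form yields diagonal entries (1,1,1,1,1,1).

∂_2: C_2 → C_1 acts by ∂[p,q,r] = [q,r] − [p,r] + [p,q]. For instance
  ∂beg = eg − bg + be,
  ∂adg = dg − ag + ad.
The 21×14 boundary matrix has rank 13 and Smith normal form diag(1,1,1,1,1,1,1,1,1,1,1,1,1).

From H_k ≅ ker(∂_k) / im(∂_{k+1}) we obtain:

  H_0: rank C_0 − rank ∂_1 = 7 − 6 = 1, and the invariant factors of ∂_1 are all 1, so H_0 = Z.
  H_1: rank ker ∂_1 − rank ∂_2 = (21 − 6) − 13 = 2, and the invariant factors of ∂_2 are all 1, so H_1 = Z^2.
  H_2: rank ker ∂_2 − rank ∂_3 = (14 − 13) − 0 = 1, and there is no ∂_3, so H_2 = Z.

(K is a triangulation of the torus T^2.)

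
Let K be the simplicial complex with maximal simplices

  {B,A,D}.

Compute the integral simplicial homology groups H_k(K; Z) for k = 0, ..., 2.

H_0 = Z,  H_1 = 0,  H_2 = 0.

Order the vertices as A < B < D. Listing each simplex with vertices in this order, K has dimension 2 with simplices:

  0-simplices (3): A, B, D
  1-simplices (3): AB, AD, BD
  2-simplices (1): ABD

so the chain groups are C_0 ≅ Z^3, C_1 ≅ Z^3, C_2 ≅ Z^1.

Boundary ∂_1: C_1 → C_0 is given by ∂[p,q] = [q] − [p]. For instance
  ∂AD = D − A.
The resulting 3×3 matrix has rank 2, and its Smith normal form has invariant factors (1,1).

∂_2: C_2 → C_1 maps a triangle to the signed sum of its edges. For instance
  ∂ABD = BD − AD + AB.
The resulting 3×1 matrix has rank 1, and its Smith normal form has invariant factors (1).

From H_k ≅ ker(∂_k) / im(∂_{k+1}) we obtain:

  H_0: rank C_0 − rank ∂_1 = 3 − 2 = 1, and the invariant factors of ∂_1 are all 1, so H_0 ≅ Z.
  H_1: rank ker ∂_1 − rank ∂_2 = (3 − 2) − 1 = 0, and the invariant factors of ∂_2 are all 1, so H_1 ≅ 0.
  H_2: rank ker ∂_2 − rank ∂_3 = (1 − 1) − 0 = 0, and there is no ∂_3, so H_2 ≅ 0.

(K is a triangulation of the 2-simplex.)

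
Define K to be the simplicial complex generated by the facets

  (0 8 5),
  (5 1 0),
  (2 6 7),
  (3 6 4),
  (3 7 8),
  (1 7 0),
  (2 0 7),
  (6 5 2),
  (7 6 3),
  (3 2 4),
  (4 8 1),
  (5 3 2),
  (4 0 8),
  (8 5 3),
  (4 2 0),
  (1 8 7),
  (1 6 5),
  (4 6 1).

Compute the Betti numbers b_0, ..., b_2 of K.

Take the total order 0 < 1 < 2 < 3 < 4 < 5 < 6 < 7 < 8 on the vertex set. Then K (dimension 2) consists of the simplices:

  0-simplices (9): [0], [1], [2], [3], [4], [5], [6], [7], [8]
  1-simplices (27): (27 of them)
  2-simplices (18): [0,1,5], [0,1,7], [0,2,4], [0,2,7], [0,4,8], [0,5,8], [1,4,6], [1,4,8], [1,5,6], [1,7,8], [2,3,4], [2,3,5], [2,5,6], [2,6,7], [3,4,6], [3,5,8], [3,6,7], [3,7,8]

Hence C_0 ≅ Z^9, C_1 ≅ Z^27, C_2 ≅ Z^18.

Boundary ∂_1: C_1 → C_0 maps an edge to its endpoints' difference, ∂[p,q] = q − p.
The 9×27 boundary matrix has rank 8 and Smith normal form diag(1,1,1,1,1,1,1,1).

The boundary map ∂_2: C_2 → C_1 acts by ∂[p,q,r] = [q,r] − [p,r] + [p,q]. For instance
  ∂[3,6,7] = [6,7] − [3,7] + [3,6],
  ∂[2,6,7] = [6,7] − [2,7] + [2,6].
This gives a 27×18 integer matrix of rank 18; reducing to Smith normal form yields diagonal entries (1,1,1,1,1,1,1,1,1,1,1,1,1,1,1,1,1,2).

Computing H_k = (kernel of ∂_k) / (image of ∂_{k+1}):

  H_0: rank C_0 − rank ∂_1 = 9 − 8 = 1, and the invariant factors of ∂_1 are all 1, so H_0 ≅ Z.
  H_1: rank ker ∂_1 − rank ∂_2 = (27 − 8) − 18 = 1, and ∂_2 has invariant factor 2 > 1, so H_1 ≅ Z ⊕ Z/2Z.
  H_2: rank ker ∂_2 − rank ∂_3 = (18 − 18) − 0 = 0, and there is no ∂_3, so H_2 ≅ 0.

Hence the Betti numbers are b_0 = 1, b_1 = 1, b_2 = 0.

b_0 = 1, b_1 = 1, b_2 = 0.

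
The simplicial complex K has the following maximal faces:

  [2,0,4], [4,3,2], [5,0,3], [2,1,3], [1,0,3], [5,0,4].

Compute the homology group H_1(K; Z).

H_1 = Z.

We work with the vertex ordering 0 < 1 < 2 < 3 < 4 < 5. The simplices of K, each written with vertices in increasing order, are:

  0-simplices (6): [0], [1], [2], [3], [4], [5]
  1-simplices (12): [0,1], [0,2], [0,3], [0,4], [0,5], [1,2], [1,3], [2,3], [2,4], [3,4], [3,5], [4,5]
  2-simplices (6): [0,1,3], [0,2,4], [0,3,5], [0,4,5], [1,2,3], [2,3,4]

giving chain groups C_0 ≅ Z^6, C_1 ≅ Z^12, C_2 ≅ Z^6.

Boundary ∂_1: C_1 → C_0 sends each edge [p,q] (with p < q) to q − p. For instance
  ∂[0,2] = [2] − [0].
The resulting 6×12 matrix has rank 5, and its Smith normal form has invariant factors (1,1,1,1,1).

The boundary map ∂_2: C_2 → C_1 sends each 2-simplex [p,q,r] to [q,r] − [p,r] + [p,q]. For instance
  ∂[0,3,5] = [3,5] − [0,5] + [0,3],
  ∂[0,1,3] = [1,3] − [0,3] + [0,1].
The 12×6 boundary matrix has rank 6 and Smith normal form diag(1,1,1,1,1,1).

Computing H_k = (kernel of ∂_k) / (image of ∂_{k+1}):

  H_1: rank ker ∂_1 − rank ∂_2 = (12 − 5) − 6 = 1, and the invariant factors of ∂_2 are all 1, so H_1 ≅ Z.

(K is a triangulation of the cylinder S^1 x I.)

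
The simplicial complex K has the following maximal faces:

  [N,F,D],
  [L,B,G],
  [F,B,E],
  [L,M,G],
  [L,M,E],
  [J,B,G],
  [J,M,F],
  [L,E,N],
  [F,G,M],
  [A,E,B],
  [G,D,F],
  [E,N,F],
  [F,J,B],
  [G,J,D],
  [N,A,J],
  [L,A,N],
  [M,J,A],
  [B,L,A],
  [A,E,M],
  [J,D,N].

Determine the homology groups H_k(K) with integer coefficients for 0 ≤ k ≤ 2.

Fix the vertex order A < B < D < E < F < G < J < L < M < N and write every simplex with vertices in increasing order. Then dim K = 2 and the simplices of K are:

  0-simplices (10): A, B, D, E, F, G, J, L, M, N
  1-simplices (30): AB, AE, AJ, AL, AM, AN, BE, BF, BG, BJ, BL, DF, DG, DJ, DN, EF, EL, EM, EN, FG, FJ, FM, FN, GJ, GL, GM, JM, JN, LM, LN
  2-simplices (20): ABE, ABL, AEM, AJM, AJN, ALN, BEF, BFJ, BGJ, BGL, DFG, DFN, DGJ, DJN, EFN, ELM, ELN, FGM, FJM, GLM

so the chain groups are C_0 ≅ Z^10, C_1 ≅ Z^30, C_2 ≅ Z^20.

The boundary map ∂_1: C_1 → C_0 maps an edge to its endpoints' difference, ∂[p,q] = q − p. For instance
  ∂JN = N − J.
As a 10×30 matrix over Z this has rank 9, with invariant factors (1,1,1,1,1,1,1,1,1).

The boundary map ∂_2: C_2 → C_1 sends each 2-simplex [p,q,r] to [q,r] − [p,r] + [p,q]. For instance
  ∂ELN = LN − EN + EL,
  ∂BFJ = FJ − BJ + BF.
The resulting 30×20 matrix has rank 20, and its Smith normal form has invariant factors (1,1,1,1,1,1,1,1,1,1,1,1,1,1,1,1,1,1,1,2).

Reading off H_k = ker ∂_k / im ∂_{k+1}:

  H_0: rank C_0 − rank ∂_1 = 10 − 9 = 1, and the invariant factors of ∂_1 are all 1, so H_0 = Z.
  H_1: rank ker ∂_1 − rank ∂_2 = (30 − 9) − 20 = 1, and ∂_2 has invariant factor 2 > 1, so H_1 = Z ⊕ Z/2.
  H_2: rank ker ∂_2 − rank ∂_3 = (20 − 20) − 0 = 0, and there is no ∂_3, so H_2 = 0.

As a check, the Euler characteristic is 10 − 30 + 20 = 0, which agrees with 1 − 1 + 0 = 0.
(K is a triangulation of the Klein bottle.)

H_0 ≅ Z,  H_1 ≅ Z ⊕ Z/2,  H_2 = 0.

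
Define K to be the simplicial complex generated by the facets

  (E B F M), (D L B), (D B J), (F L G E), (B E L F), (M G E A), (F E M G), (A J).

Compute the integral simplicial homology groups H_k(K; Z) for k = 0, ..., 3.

H_0 ≅ Z,  H_1 ≅ Z,  H_2 = 0,  H_3 = 0.

K has 9 vertices, 21 edges, 17 triangles, 5 3-simplices.
rank ∂_0 = 0, rank ∂_1 = 8 ⇒ b_0 = 9 − 0 − 8 = 1; all invariant factors of ∂_1 are 1 so no torsion. So H_0 ≅ Z.
rank ∂_1 = 8, rank ∂_2 = 12 ⇒ b_1 = 21 − 8 − 12 = 1; all invariant factors of ∂_2 are 1 so no torsion. So H_1 ≅ Z.
rank ∂_2 = 12, rank ∂_3 = 5 ⇒ b_2 = 17 − 12 − 5 = 0; all invariant factors of ∂_3 are 1 so no torsion. So H_2 ≅ 0.
rank ∂_3 = 5, rank ∂_4 = 0 ⇒ b_3 = 5 − 5 − 0 = 0. So H_3 ≅ 0.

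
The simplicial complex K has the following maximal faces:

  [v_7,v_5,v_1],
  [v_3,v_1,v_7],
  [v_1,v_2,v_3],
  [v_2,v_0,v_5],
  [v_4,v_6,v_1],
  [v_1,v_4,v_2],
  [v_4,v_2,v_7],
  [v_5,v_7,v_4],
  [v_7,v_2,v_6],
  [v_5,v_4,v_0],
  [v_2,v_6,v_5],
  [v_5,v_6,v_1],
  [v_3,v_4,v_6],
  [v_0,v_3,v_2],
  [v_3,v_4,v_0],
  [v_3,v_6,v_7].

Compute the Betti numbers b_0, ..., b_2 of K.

b_0 = 1, b_1 = 2, b_2 = 1.

Take the total order v_0 < v_1 < v_2 < v_3 < v_4 < v_5 < v_6 < v_7 on the vertex set. Then K (dimension 2) consists of the simplices:

  0-simplices (8): [v_0], [v_1], [v_2], [v_3], [v_4], [v_5], [v_6], [v_7]
  1-simplices (24): (24 of them)
  2-simplices (16): (16 of them)

giving chain groups C_0 ≅ Z^8, C_1 ≅ Z^24, C_2 ≅ Z^16.

The boundary map ∂_1: C_1 → C_0 maps an edge to its endpoints' difference, ∂[p,q] = q − p.
As a 8×24 matrix over Z this has rank 7, with invariant factors (1,1,1,1,1,1,1).

The boundary map ∂_2: C_2 → C_1 acts by ∂[p,q,r] = [q,r] − [p,r] + [p,q]. For instance
  ∂[v_0,v_4,v_5] = [v_4,v_5] − [v_0,v_5] + [v_0,v_4],
  ∂[v_0,v_3,v_4] = [v_3,v_4] − [v_0,v_4] + [v_0,v_3].
The 24×16 boundary matrix has rank 15 and Smith normal form diag(1,1,1,1,1,1,1,1,1,1,1,1,1,1,1).

Now H_k = ker ∂_k / im ∂_{k+1}, so:

  H_0: rank C_0 − rank ∂_1 = 8 − 7 = 1, and the invariant factors of ∂_1 are all 1, so H_0 = Z.
  H_1: rank ker ∂_1 − rank ∂_2 = (24 − 7) − 15 = 2, and the invariant factors of ∂_2 are all 1, so H_1 = Z^2.
  H_2: rank ker ∂_2 − rank ∂_3 = (16 − 15) − 0 = 1, and there is no ∂_3, so H_2 = Z.

As a check, the Euler characteristic is 8 − 24 + 16 = 0, which agrees with 1 − 2 + 1 = 0.

Hence the Betti numbers are b_0 = 1, b_1 = 2, b_2 = 1.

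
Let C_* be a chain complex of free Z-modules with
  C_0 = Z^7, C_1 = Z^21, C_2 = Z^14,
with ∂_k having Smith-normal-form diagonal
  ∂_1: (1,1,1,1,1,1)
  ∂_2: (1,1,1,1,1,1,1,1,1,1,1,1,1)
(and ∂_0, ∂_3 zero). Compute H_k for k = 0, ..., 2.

H_0: b_0 = 7 − 0 − 6 = 1; torsion from ∂_1 factors > 1: none. So H_0 ≅ Z.
H_1: b_1 = 21 − 6 − 13 = 2; torsion from ∂_2 factors > 1: none. So H_1 ≅ Z^2.
H_2: b_2 = 14 − 13 − 0 = 1; torsion from ∂_3 factors > 1: none. So H_2 ≅ Z.

H_0 ≅ Z,  H_1 ≅ Z^2,  H_2 ≅ Z.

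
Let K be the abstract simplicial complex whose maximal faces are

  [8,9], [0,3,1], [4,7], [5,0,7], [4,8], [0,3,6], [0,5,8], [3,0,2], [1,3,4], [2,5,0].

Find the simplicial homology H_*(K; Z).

H_0 = Z,  H_1 = Z^2,  H_2 = 0.

Fix the vertex order 0 < 1 < 2 < 3 < 4 < 5 < 6 < 7 < 8 < 9 and write every simplex with vertices in increasing order. Then dim K = 2 and the simplices of K are:

  0-simplices (10): [0], [1], [2], [3], [4], [5], [6], [7], [8], [9]
  1-simplices (18): [0,1], [0,2], [0,3], [0,5], [0,6], [0,7], [0,8], [1,3], [1,4], [2,3], [2,5], [3,4], [3,6], [4,7], [4,8], [5,7], [5,8], [8,9]
  2-simplices (7): [0,1,3], [0,2,3], [0,2,5], [0,3,6], [0,5,7], [0,5,8], [1,3,4]

so the chain groups are C_0 ≅ Z^10, C_1 ≅ Z^18, C_2 ≅ Z^7.

Boundary ∂_1: C_1 → C_0 maps an edge to its endpoints' difference, ∂[p,q] = q − p. For instance
  ∂[1,4] = [4] − [1].
As a 10×18 matrix over Z this has rank 9, with invariant factors (1,1,1,1,1,1,1,1,1).

Boundary ∂_2: C_2 → C_1 maps a triangle to the signed sum of its edges. For instance
  ∂[0,5,8] = [5,8] − [0,8] + [0,5],
  ∂[0,5,7] = [5,7] − [0,7] + [0,5].
This gives a 18×7 integer matrix of rank 7; reducing to Smith normal form yields diagonal entries (1,1,1,1,1,1,1).

From H_k ≅ ker(∂_k) / im(∂_{k+1}) we obtain:

  H_0: rank C_0 − rank ∂_1 = 10 − 9 = 1, and the invariant factors of ∂_1 are all 1, so H_0 = Z.
  H_1: rank ker ∂_1 − rank ∂_2 = (18 − 9) − 7 = 2, and the invariant factors of ∂_2 are all 1, so H_1 = Z^2.
  H_2: rank ker ∂_2 − rank ∂_3 = (7 − 7) − 0 = 0, and there is no ∂_3, so H_2 = 0.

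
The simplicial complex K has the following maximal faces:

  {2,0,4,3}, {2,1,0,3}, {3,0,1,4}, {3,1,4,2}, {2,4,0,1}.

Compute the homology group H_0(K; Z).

H_0 ≅ Z.

We work with the vertex ordering 0 < 1 < 2 < 3 < 4. The simplices of K, each written with vertices in increasing order, are:

  0-simplices (5): [0], [1], [2], [3], [4]
  1-simplices (10): [0,1], [0,2], [0,3], [0,4], [1,2], [1,3], [1,4], [2,3], [2,4], [3,4]
  2-simplices (10): [0,1,2], [0,1,3], [0,1,4], [0,2,3], [0,2,4], [0,3,4], [1,2,3], [1,2,4], [1,3,4], [2,3,4]
  3-simplices (5): [0,1,2,3], [0,1,2,4], [0,1,3,4], [0,2,3,4], [1,2,3,4]

Hence C_0 ≅ Z^5, C_1 ≅ Z^10, C_2 ≅ Z^10, C_3 ≅ Z^5.

Boundary ∂_1: C_1 → C_0 is given by ∂[p,q] = [q] − [p]. For instance
  ∂[1,2] = [2] − [1].
The 5×10 boundary matrix has rank 4 and Smith normal form diag(1,1,1,1).

Boundary ∂_2: C_2 → C_1 sends each 2-simplex [p,q,r] to [q,r] − [p,r] + [p,q]. For instance
  ∂[0,2,4] = [2,4] − [0,4] + [0,2],
  ∂[0,2,3] = [2,3] − [0,3] + [0,2].
As a 10×10 matrix over Z this has rank 6, with invariant factors (1,1,1,1,1,1).

Boundary ∂_3: C_3 → C_2 sends each 3-simplex σ to the alternating sum Σ_i (−1)^i (σ with its i-th vertex removed). For instance
  ∂[0,2,3,4] = [2,3,4] − [0,3,4] + [0,2,4] − [0,2,3],
  ∂[0,1,3,4] = [1,3,4] − [0,3,4] + [0,1,4] − [0,1,3].
This gives a 10×5 integer matrix of rank 4; reducing to Smith normal form yields diagonal entries (1,1,1,1).

From H_k ≅ ker(∂_k) / im(∂_{k+1}) we obtain:

  H_0: rank C_0 − rank ∂_1 = 5 − 4 = 1, and the invariant factors of ∂_1 are all 1, so H_0 = Z.

(K is a triangulation of the 3-sphere S^3.)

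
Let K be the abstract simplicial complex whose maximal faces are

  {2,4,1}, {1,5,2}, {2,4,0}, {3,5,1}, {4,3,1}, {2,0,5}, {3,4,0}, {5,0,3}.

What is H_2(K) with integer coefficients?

Take the total order 0 < 1 < 2 < 3 < 4 < 5 on the vertex set. Then K (dimension 2) consists of the simplices:

  0-simplices (6): [0], [1], [2], [3], [4], [5]
  1-simplices (12): [0,2], [0,3], [0,4], [0,5], [1,2], [1,3], [1,4], [1,5], [2,4], [2,5], [3,4], [3,5]
  2-simplices (8): [0,2,4], [0,2,5], [0,3,4], [0,3,5], [1,2,4], [1,2,5], [1,3,4], [1,3,5]

giving chain groups C_0 ≅ Z^6, C_1 ≅ Z^12, C_2 ≅ Z^8.

Boundary ∂_1: C_1 → C_0 sends each edge [p,q] (with p < q) to q − p. For instance
  ∂[1,5] = [5] − [1].
The 6×12 boundary matrix has rank 5 and Smith normal form diag(1,1,1,1,1).

∂_2: C_2 → C_1 sends each 2-simplex [p,q,r] to [q,r] − [p,r] + [p,q]. For instance
  ∂[1,2,5] = [2,5] − [1,5] + [1,2],
  ∂[0,2,5] = [2,5] − [0,5] + [0,2].
This gives a 12×8 integer matrix of rank 7; reducing to Smith normal form yields diagonal entries (1,1,1,1,1,1,1).

From H_k ≅ ker(∂_k) / im(∂_{k+1}) we obtain:

  H_2: rank ker ∂_2 − rank ∂_3 = (8 − 7) − 0 = 1, and there is no ∂_3, so H_2 ≅ Z.

H_2 = Z.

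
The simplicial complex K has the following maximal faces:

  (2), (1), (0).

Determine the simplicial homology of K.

H_0 = Z^3.

Take the total order 0 < 1 < 2 on the vertex set. Then K (dimension 0) consists of the simplices:

  0-simplices (3): [0], [1], [2]

so the chain groups are C_0 ≅ Z^3.

Reading off H_k = ker ∂_k / im ∂_{k+1}:

  H_0: rank C_0 − rank ∂_1 = 3 − 0 = 3, and there is no ∂_1, so H_0 = Z^3.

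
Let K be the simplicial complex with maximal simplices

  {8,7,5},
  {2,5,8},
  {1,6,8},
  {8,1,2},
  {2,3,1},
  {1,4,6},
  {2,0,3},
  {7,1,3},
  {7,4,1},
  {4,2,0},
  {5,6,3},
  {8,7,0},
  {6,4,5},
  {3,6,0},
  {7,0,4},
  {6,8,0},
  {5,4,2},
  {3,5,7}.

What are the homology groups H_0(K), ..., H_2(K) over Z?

K has 9 vertices, 27 edges, 18 triangles.
rank ∂_0 = 0, rank ∂_1 = 8 ⇒ b_0 = 9 − 0 − 8 = 1; all invariant factors of ∂_1 are 1 so no torsion. So H_0 = Z.
rank ∂_1 = 8, rank ∂_2 = 17 ⇒ b_1 = 27 − 8 − 17 = 2; all invariant factors of ∂_2 are 1 so no torsion. So H_1 = Z^2.
rank ∂_2 = 17, rank ∂_3 = 0 ⇒ b_2 = 18 − 17 − 0 = 1. So H_2 = Z.

H_0 ≅ Z,  H_1 ≅ Z^2,  H_2 ≅ Z.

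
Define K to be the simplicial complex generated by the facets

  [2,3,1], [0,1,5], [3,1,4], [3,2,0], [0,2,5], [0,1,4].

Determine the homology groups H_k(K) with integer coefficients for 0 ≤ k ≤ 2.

H_0 ≅ Z,  H_1 ≅ Z,  H_2 = 0.

Order the vertices as 0 < 1 < 2 < 3 < 4 < 5. Listing each simplex with vertices in this order, K has dimension 2 with simplices:

  0-simplices (6): [0], [1], [2], [3], [4], [5]
  1-simplices (12): [0,1], [0,2], [0,3], [0,4], [0,5], [1,2], [1,3], [1,4], [1,5], [2,3], [2,5], [3,4]
  2-simplices (6): [0,1,4], [0,1,5], [0,2,3], [0,2,5], [1,2,3], [1,3,4]

giving chain groups C_0 ≅ Z^6, C_1 ≅ Z^12, C_2 ≅ Z^6.

Boundary ∂_1: C_1 → C_0 sends each edge [p,q] (with p < q) to q − p.
As a 6×12 matrix over Z this has rank 5, with invariant factors (1,1,1,1,1).

Boundary ∂_2: C_2 → C_1 maps a triangle to the signed sum of its edges. For instance
  ∂[0,2,5] = [2,5] − [0,5] + [0,2],
  ∂[0,1,5] = [1,5] − [0,5] + [0,1].
As a 12×6 matrix over Z this has rank 6, with invariant factors (1,1,1,1,1,1).

Reading off H_k = ker ∂_k / im ∂_{k+1}:

  H_0: rank C_0 − rank ∂_1 = 6 − 5 = 1, and the invariant factors of ∂_1 are all 1, so H_0 ≅ Z.
  H_1: rank ker ∂_1 − rank ∂_2 = (12 − 5) − 6 = 1, and the invariant factors of ∂_2 are all 1, so H_1 ≅ Z.
  H_2: rank ker ∂_2 − rank ∂_3 = (6 − 6) − 0 = 0, and there is no ∂_3, so H_2 ≅ 0.

As a check, the Euler characteristic is 6 − 12 + 6 = 0, which agrees with 1 − 1 + 0 = 0.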